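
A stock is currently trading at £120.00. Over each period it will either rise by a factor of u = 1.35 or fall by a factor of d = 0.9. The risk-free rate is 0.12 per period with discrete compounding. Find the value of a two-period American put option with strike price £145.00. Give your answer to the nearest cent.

£25.00

Risk-neutral probability p = (1 + 0.12 − 0.9)/(1.35 − 0.9) = 0.2200/0.4500 = 0.4889
Terminal stock prices: S_uu = 218.7, S_ud = 145.8, S_dd = 97.2
Terminal payoffs (K − S): max(-73.7, 0) = 0, max(-0.8, 0) = 0, max(47.8, 0) = 47.8
Node u (S = 162): continuation = 1/1.12·[0.4889·0.0000 + 0.5111·0.0000] = 0.0000; exercise value = 0.0000 ≤ continuation, so V_u = 0.0000
Node d (S = 108): continuation = 1/1.12·[0.4889·0.0000 + 0.5111·47.8000] = 21.8135; exercise value = 37.0000 > continuation, so V_d = 37.0000 (exercise)
Node 0 (S = 120): continuation = 1/1.12·[0.4889·0.0000 + 0.5111·37.0000] = 16.8849; exercise value = 25.0000 > continuation, so V_0 = 25.0000 (exercise)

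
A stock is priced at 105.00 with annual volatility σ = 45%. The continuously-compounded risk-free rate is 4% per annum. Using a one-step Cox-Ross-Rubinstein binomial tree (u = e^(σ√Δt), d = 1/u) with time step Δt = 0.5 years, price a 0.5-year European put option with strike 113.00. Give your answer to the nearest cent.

19.66

CRR parameters: u = e^(σ√Δt) = e^(0.45·√0.5) = 1.3746, d = 1/u = 0.7275
Per-period rate: rΔt = 0.04·0.5 = 0.02, so R = e^0.02 = 1.0202
Risk-neutral probability p = (e^0.02 − 0.7275)/(1.3746 − 0.7275) = 0.2927/0.6472 = 0.4523
Terminal stock prices: S_u = 144.3, S_d = 76.38
Terminal payoffs (K − S): max(-31.34, 0) = 0, max(36.62, 0) = 36.62
Node 0 (S = 105): V_0 = e^(−0.02)·[0.4523·0.0000 + 0.5477·36.6168] = 19.6569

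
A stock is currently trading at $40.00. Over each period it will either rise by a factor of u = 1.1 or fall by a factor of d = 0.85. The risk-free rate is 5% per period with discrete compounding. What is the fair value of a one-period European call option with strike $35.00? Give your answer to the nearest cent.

Risk-neutral probability p = (1 + 0.05 − 0.85)/(1.1 − 0.85) = 0.2000/0.2500 = 0.8000
Terminal stock prices: S_u = 44, S_d = 34
Terminal payoffs (S − K): max(9, 0) = 9, max(-1, 0) = 0
Node 0 (S = 40): V_0 = 1/1.05·[0.8000·9.0000 + 0.2000·0.0000] = 6.8571

$6.86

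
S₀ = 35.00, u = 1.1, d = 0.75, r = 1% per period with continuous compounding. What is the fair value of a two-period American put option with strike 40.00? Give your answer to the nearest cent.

5.58

Risk-neutral probability p = (e^0.01 − 0.75)/(1.1 − 0.75) = 0.2601/0.3500 = 0.7430
Terminal stock prices: S_uu = 42.35, S_ud = 28.88, S_dd = 19.69
Terminal payoffs (K − S): max(-2.35, 0) = 0, max(11.12, 0) = 11.12, max(20.31, 0) = 20.31
Node u (S = 38.5): continuation = e^(−0.01)·[0.7430·0.0000 + 0.2570·11.1250] = 2.8307; exercise value = 1.5000 ≤ continuation, so V_u = 2.8307
Node d (S = 26.25): continuation = e^(−0.01)·[0.7430·11.1250 + 0.2570·20.3125] = 13.3520; exercise value = 13.7500 > continuation, so V_d = 13.7500 (exercise)
Node 0 (S = 35): continuation = e^(−0.01)·[0.7430·2.8307 + 0.2570·13.7500] = 5.5808; exercise value = 5.0000 ≤ continuation, so V_0 = 5.5808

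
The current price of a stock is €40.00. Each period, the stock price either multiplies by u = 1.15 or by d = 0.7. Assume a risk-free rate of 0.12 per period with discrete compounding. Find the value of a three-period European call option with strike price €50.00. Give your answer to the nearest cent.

€6.27

Risk-neutral probability p = (1 + 0.12 − 0.7)/(1.15 − 0.7) = 0.4200/0.4500 = 0.9333
Terminal stock prices: S_uuu = 60.83, S_uud = 37.03, S_udd = 22.54, S_ddd = 13.72
Terminal payoffs (S − K): max(10.83, 0) = 10.83, max(-12.97, 0) = 0, max(-27.46, 0) = 0, max(-36.28, 0) = 0
Node uu (S = 52.9): V_uu = 1/1.12·[0.9333·10.8350 + 0.0667·0.0000] = 9.0292
Node ud (S = 32.2): V_ud = 1/1.12·[0.9333·0.0000 + 0.0667·0.0000] = 0.0000
Node dd (S = 19.6): V_dd = 1/1.12·[0.9333·0.0000 + 0.0667·0.0000] = 0.0000
Node u (S = 46): V_u = 1/1.12·[0.9333·9.0292 + 0.0667·0.0000] = 7.5243
Node d (S = 28): V_d = 1/1.12·[0.9333·0.0000 + 0.0667·0.0000] = 0.0000
Node 0 (S = 40): V_0 = 1/1.12·[0.9333·7.5243 + 0.0667·0.0000] = 6.2703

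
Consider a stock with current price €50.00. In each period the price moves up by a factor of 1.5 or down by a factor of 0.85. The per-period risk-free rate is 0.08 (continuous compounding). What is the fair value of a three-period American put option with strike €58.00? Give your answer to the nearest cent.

Risk-neutral probability p = (e^0.08 − 0.85)/(1.5 − 0.85) = 0.2333/0.6500 = 0.3589
Terminal stock prices: S_uuu = 168.8, S_uud = 95.62, S_udd = 54.19, S_ddd = 30.71
Terminal payoffs (K − S): max(-110.8, 0) = 0, max(-37.62, 0) = 0, max(3.813, 0) = 3.813, max(27.29, 0) = 27.29
Node uu (S = 112.5): continuation = e^(−0.08)·[0.3589·0.0000 + 0.6411·0.0000] = 0.0000; exercise value = 0.0000 ≤ continuation, so V_uu = 0.0000
Node ud (S = 63.75): continuation = e^(−0.08)·[0.3589·0.0000 + 0.6411·3.8125] = 2.2563; exercise value = 0.0000 ≤ continuation, so V_ud = 2.2563
Node dd (S = 36.12): continuation = e^(−0.08)·[0.3589·3.8125 + 0.6411·27.2938] = 17.4157; exercise value = 21.8750 > continuation, so V_dd = 21.8750 (exercise)
Node u (S = 75): continuation = e^(−0.08)·[0.3589·0.0000 + 0.6411·2.2563] = 1.3353; exercise value = 0.0000 ≤ continuation, so V_u = 1.3353
Node d (S = 42.5): continuation = e^(−0.08)·[0.3589·2.2563 + 0.6411·21.8750] = 13.6933; exercise value = 15.5000 > continuation, so V_d = 15.5000 (exercise)
Node 0 (S = 50): continuation = e^(−0.08)·[0.3589·1.3353 + 0.6411·15.5000] = 9.6154; exercise value = 8.0000 ≤ continuation, so V_0 = 9.6154

€9.62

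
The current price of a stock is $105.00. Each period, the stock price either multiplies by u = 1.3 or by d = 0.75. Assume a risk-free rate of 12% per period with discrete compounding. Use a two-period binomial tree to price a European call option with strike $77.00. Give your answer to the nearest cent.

Risk-neutral probability p = (1 + 0.12 − 0.75)/(1.3 − 0.75) = 0.3700/0.5500 = 0.6727
Terminal stock prices: S_uu = 177.5, S_ud = 102.4, S_dd = 59.06
Terminal payoffs (S − K): max(100.5, 0) = 100.5, max(25.38, 0) = 25.38, max(-17.94, 0) = 0
Node u (S = 136.5): V_u = 1/1.12·[0.6727·100.4500 + 0.3273·25.3750] = 67.7500
Node d (S = 78.75): V_d = 1/1.12·[0.6727·25.3750 + 0.3273·0.0000] = 15.2415
Node 0 (S = 105): V_0 = 1/1.12·[0.6727·67.7500 + 0.3273·15.2415] = 45.1477

$45.15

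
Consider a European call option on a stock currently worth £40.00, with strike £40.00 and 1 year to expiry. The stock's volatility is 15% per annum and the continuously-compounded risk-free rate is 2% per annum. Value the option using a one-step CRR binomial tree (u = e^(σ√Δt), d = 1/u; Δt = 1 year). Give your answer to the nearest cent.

CRR parameters: u = e^(σ√Δt) = e^(0.15·√1) = 1.1618, d = 1/u = 0.8607
Per-period rate: rΔt = 0.02·1 = 0.02, so R = e^0.02 = 1.0202
Risk-neutral probability p = (e^0.02 − 0.8607)/(1.1618 − 0.8607) = 0.1595/0.3011 = 0.5297
Terminal stock prices: S_u = 46.47, S_d = 34.43
Terminal payoffs (S − K): max(6.473, 0) = 6.473, max(-5.572, 0) = 0
Node 0 (S = 40): V_0 = e^(−0.02)·[0.5297·6.4734 + 0.4703·0.0000] = 3.3608

£3.36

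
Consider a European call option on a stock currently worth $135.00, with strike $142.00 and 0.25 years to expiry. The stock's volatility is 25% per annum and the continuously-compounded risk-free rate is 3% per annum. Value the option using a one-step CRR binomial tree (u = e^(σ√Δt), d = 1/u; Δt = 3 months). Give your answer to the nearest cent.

$5.43

CRR parameters: u = e^(σ√Δt) = e^(0.25·√0.25) = 1.1331, d = 1/u = 0.8825
Per-period rate: rΔt = 0.03·0.25 = 0.0075, so R = e^0.0075 = 1.0075
Risk-neutral probability p = (e^0.0075 − 0.8825)/(1.1331 − 0.8825) = 0.1250/0.2507 = 0.4988
Terminal stock prices: S_u = 153, S_d = 119.1
Terminal payoffs (S − K): max(10.98, 0) = 10.98, max(-22.86, 0) = 0
Node 0 (S = 135): V_0 = e^(−0.0075)·[0.4988·10.9750 + 0.5012·0.0000] = 5.4337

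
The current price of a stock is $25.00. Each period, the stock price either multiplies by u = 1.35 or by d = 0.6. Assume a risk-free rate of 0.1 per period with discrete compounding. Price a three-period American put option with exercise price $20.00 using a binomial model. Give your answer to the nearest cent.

$1.95

Risk-neutral probability p = (1 + 0.1 − 0.6)/(1.35 − 0.6) = 0.5000/0.7500 = 0.6667
Terminal stock prices: S_uuu = 61.51, S_uud = 27.34, S_udd = 12.15, S_ddd = 5.4
Terminal payoffs (K − S): max(-41.51, 0) = 0, max(-7.338, 0) = 0, max(7.85, 0) = 7.85, max(14.6, 0) = 14.6
Node uu (S = 45.56): continuation = 1/1.1·[0.6667·0.0000 + 0.3333·0.0000] = 0.0000; exercise value = 0.0000 ≤ continuation, so V_uu = 0.0000
Node ud (S = 20.25): continuation = 1/1.1·[0.6667·0.0000 + 0.3333·7.8500] = 2.3788; exercise value = 0.0000 ≤ continuation, so V_ud = 2.3788
Node dd (S = 9): continuation = 1/1.1·[0.6667·7.8500 + 0.3333·14.6000] = 9.1818; exercise value = 11.0000 > continuation, so V_dd = 11.0000 (exercise)
Node u (S = 33.75): continuation = 1/1.1·[0.6667·0.0000 + 0.3333·2.3788] = 0.7208; exercise value = 0.0000 ≤ continuation, so V_u = 0.7208
Node d (S = 15): continuation = 1/1.1·[0.6667·2.3788 + 0.3333·11.0000] = 4.7750; exercise value = 5.0000 > continuation, so V_d = 5.0000 (exercise)
Node 0 (S = 25): continuation = 1/1.1·[0.6667·0.7208 + 0.3333·5.0000] = 1.9520; exercise value = 0.0000 ≤ continuation, so V_0 = 1.9520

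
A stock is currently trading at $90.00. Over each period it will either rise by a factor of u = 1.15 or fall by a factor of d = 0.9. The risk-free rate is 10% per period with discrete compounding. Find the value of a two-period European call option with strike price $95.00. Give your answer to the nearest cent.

$12.71

Risk-neutral probability p = (1 + 0.1 − 0.9)/(1.15 − 0.9) = 0.2000/0.2500 = 0.8000
Terminal stock prices: S_uu = 119, S_ud = 93.15, S_dd = 72.9
Terminal payoffs (S − K): max(24.02, 0) = 24.02, max(-1.85, 0) = 0, max(-22.1, 0) = 0
Node u (S = 103.5): V_u = 1/1.1·[0.8000·24.0250 + 0.2000·0.0000] = 17.4727
Node d (S = 81): V_d = 1/1.1·[0.8000·0.0000 + 0.2000·0.0000] = 0.0000
Node 0 (S = 90): V_0 = 1/1.1·[0.8000·17.4727 + 0.2000·0.0000] = 12.7074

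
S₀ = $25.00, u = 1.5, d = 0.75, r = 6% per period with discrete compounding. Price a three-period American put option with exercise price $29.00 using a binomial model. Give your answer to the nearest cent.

$6.62

Risk-neutral probability p = (1 + 0.06 − 0.75)/(1.5 − 0.75) = 0.3100/0.7500 = 0.4133
Terminal stock prices: S_uuu = 84.38, S_uud = 42.19, S_udd = 21.09, S_ddd = 10.55
Terminal payoffs (K − S): max(-55.38, 0) = 0, max(-13.19, 0) = 0, max(7.906, 0) = 7.906, max(18.45, 0) = 18.45
Node uu (S = 56.25): continuation = 1/1.06·[0.4133·0.0000 + 0.5867·0.0000] = 0.0000; exercise value = 0.0000 ≤ continuation, so V_uu = 0.0000
Node ud (S = 28.12): continuation = 1/1.06·[0.4133·0.0000 + 0.5867·7.9062] = 4.3758; exercise value = 0.8750 ≤ continuation, so V_ud = 4.3758
Node dd (S = 14.06): continuation = 1/1.06·[0.4133·7.9062 + 0.5867·18.4531] = 13.2960; exercise value = 14.9375 > continuation, so V_dd = 14.9375 (exercise)
Node u (S = 37.5): continuation = 1/1.06·[0.4133·0.0000 + 0.5867·4.3758] = 2.4218; exercise value = 0.0000 ≤ continuation, so V_u = 2.4218
Node d (S = 18.75): continuation = 1/1.06·[0.4133·4.3758 + 0.5867·14.9375] = 9.9736; exercise value = 10.2500 > continuation, so V_d = 10.2500 (exercise)
Node 0 (S = 25): continuation = 1/1.06·[0.4133·2.4218 + 0.5867·10.2500] = 6.6173; exercise value = 4.0000 ≤ continuation, so V_0 = 6.6173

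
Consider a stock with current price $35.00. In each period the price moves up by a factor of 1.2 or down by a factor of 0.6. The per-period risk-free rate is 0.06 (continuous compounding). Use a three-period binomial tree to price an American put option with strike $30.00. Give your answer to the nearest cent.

$2.71

Risk-neutral probability p = (e^0.06 − 0.6)/(1.2 − 0.6) = 0.4618/0.6000 = 0.7697
Terminal stock prices: S_uuu = 60.48, S_uud = 30.24, S_udd = 15.12, S_ddd = 7.56
Terminal payoffs (K − S): max(-30.48, 0) = 0, max(-0.24, 0) = 0, max(14.88, 0) = 14.88, max(22.44, 0) = 22.44
Node uu (S = 50.4): continuation = e^(−0.06)·[0.7697·0.0000 + 0.2303·0.0000] = 0.0000; exercise value = 0.0000 ≤ continuation, so V_uu = 0.0000
Node ud (S = 25.2): continuation = e^(−0.06)·[0.7697·0.0000 + 0.2303·14.8800] = 3.2269; exercise value = 4.8000 > continuation, so V_ud = 4.8000 (exercise)
Node dd (S = 12.6): continuation = e^(−0.06)·[0.7697·14.8800 + 0.2303·22.4400] = 15.6529; exercise value = 17.4000 > continuation, so V_dd = 17.4000 (exercise)
Node u (S = 42): continuation = e^(−0.06)·[0.7697·0.0000 + 0.2303·4.8000] = 1.0409; exercise value = 0.0000 ≤ continuation, so V_u = 1.0409
Node d (S = 21): continuation = e^(−0.06)·[0.7697·4.8000 + 0.2303·17.4000] = 7.2529; exercise value = 9.0000 > continuation, so V_d = 9.0000 (exercise)
Node 0 (S = 35): continuation = e^(−0.06)·[0.7697·1.0409 + 0.2303·9.0000] = 2.7063; exercise value = 0.0000 ≤ continuation, so V_0 = 2.7063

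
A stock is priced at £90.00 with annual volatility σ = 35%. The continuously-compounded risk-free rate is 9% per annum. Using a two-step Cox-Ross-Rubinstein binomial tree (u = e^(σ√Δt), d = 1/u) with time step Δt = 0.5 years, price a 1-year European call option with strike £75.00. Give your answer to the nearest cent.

£25.51

CRR parameters: u = e^(σ√Δt) = e^(0.35·√0.5) = 1.2808, d = 1/u = 0.7808
Per-period rate: rΔt = 0.09·0.5 = 0.045, so R = e^0.045 = 1.0460
Risk-neutral probability p = (e^0.045 − 0.7808)/(1.2808 − 0.7808) = 0.2653/0.5000 = 0.5305
Terminal stock prices: S_uu = 147.6, S_ud = 90, S_dd = 54.86
Terminal payoffs (S − K): max(72.64, 0) = 72.64, max(15, 0) = 15, max(-20.14, 0) = 0
Node u (S = 115.3): V_u = e^(−0.045)·[0.5305·72.6411 + 0.4695·15.0000] = 43.5725
Node d (S = 70.27): V_d = e^(−0.045)·[0.5305·15.0000 + 0.4695·0.0000] = 7.6072
Node 0 (S = 90): V_0 = e^(−0.045)·[0.5305·43.5725 + 0.4695·7.6072] = 25.5121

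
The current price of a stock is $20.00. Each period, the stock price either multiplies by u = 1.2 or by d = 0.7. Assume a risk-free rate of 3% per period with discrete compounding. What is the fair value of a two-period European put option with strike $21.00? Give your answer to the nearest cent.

Risk-neutral probability p = (1 + 0.03 − 0.7)/(1.2 − 0.7) = 0.3300/0.5000 = 0.6600
Terminal stock prices: S_uu = 28.8, S_ud = 16.8, S_dd = 9.8
Terminal payoffs (K − S): max(-7.8, 0) = 0, max(4.2, 0) = 4.2, max(11.2, 0) = 11.2
Node u (S = 24): V_u = 1/1.03·[0.6600·0.0000 + 0.3400·4.2000] = 1.3864
Node d (S = 14): V_d = 1/1.03·[0.6600·4.2000 + 0.3400·11.2000] = 6.3883
Node 0 (S = 20): V_0 = 1/1.03·[0.6600·1.3864 + 0.3400·6.3883] = 2.9972

$3.00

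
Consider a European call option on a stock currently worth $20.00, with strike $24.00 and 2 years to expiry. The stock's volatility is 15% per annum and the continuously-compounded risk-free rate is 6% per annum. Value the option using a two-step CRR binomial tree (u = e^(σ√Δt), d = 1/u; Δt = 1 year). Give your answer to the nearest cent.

CRR parameters: u = e^(σ√Δt) = e^(0.15·√1) = 1.1618, d = 1/u = 0.8607
Per-period rate: rΔt = 0.06·1 = 0.06, so R = e^0.06 = 1.0618
Risk-neutral probability p = (e^0.06 − 0.8607)/(1.1618 − 0.8607) = 0.2011/0.3011 = 0.6679
Terminal stock prices: S_uu = 27, S_ud = 20, S_dd = 14.82
Terminal payoffs (S − K): max(2.997, 0) = 2.997, max(-4, 0) = 0, max(-9.184, 0) = 0
Node u (S = 23.24): V_u = e^(−0.06)·[0.6679·2.9972 + 0.3321·0.0000] = 1.8853
Node d (S = 17.21): V_d = e^(−0.06)·[0.6679·0.0000 + 0.3321·0.0000] = 0.0000
Node 0 (S = 20): V_0 = e^(−0.06)·[0.6679·1.8853 + 0.3321·0.0000] = 1.1859

$1.19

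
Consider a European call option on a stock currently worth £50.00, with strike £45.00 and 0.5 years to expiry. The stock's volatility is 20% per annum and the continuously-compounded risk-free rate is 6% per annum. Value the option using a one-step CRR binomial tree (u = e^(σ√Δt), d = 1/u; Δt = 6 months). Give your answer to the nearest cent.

£6.99

CRR parameters: u = e^(σ√Δt) = e^(0.2·√0.5) = 1.1519, d = 1/u = 0.8681
Per-period rate: rΔt = 0.06·0.5 = 0.03, so R = e^0.03 = 1.0305
Risk-neutral probability p = (e^0.03 − 0.8681)/(1.1519 − 0.8681) = 0.1623/0.2838 = 0.5720
Terminal stock prices: S_u = 57.6, S_d = 43.41
Terminal payoffs (S − K): max(12.6, 0) = 12.6, max(-1.594, 0) = 0
Node 0 (S = 50): V_0 = e^(−0.03)·[0.5720·12.5955 + 0.4280·0.0000] = 6.9919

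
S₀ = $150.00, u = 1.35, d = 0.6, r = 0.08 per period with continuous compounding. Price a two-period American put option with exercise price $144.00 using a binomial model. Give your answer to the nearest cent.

Risk-neutral probability p = (e^0.08 − 0.6)/(1.35 − 0.6) = 0.4833/0.7500 = 0.6444
Terminal stock prices: S_uu = 273.4, S_ud = 121.5, S_dd = 54
Terminal payoffs (K − S): max(-129.4, 0) = 0, max(22.5, 0) = 22.5, max(90, 0) = 90
Node u (S = 202.5): continuation = e^(−0.08)·[0.6444·0.0000 + 0.3556·22.5000] = 7.3862; exercise value = 0.0000 ≤ continuation, so V_u = 7.3862
Node d (S = 90): continuation = e^(−0.08)·[0.6444·22.5000 + 0.3556·90.0000] = 42.9288; exercise value = 54.0000 > continuation, so V_d = 54.0000 (exercise)
Node 0 (S = 150): continuation = e^(−0.08)·[0.6444·7.3862 + 0.3556·54.0000] = 22.1205; exercise value = 0.0000 ≤ continuation, so V_0 = 22.1205

$22.12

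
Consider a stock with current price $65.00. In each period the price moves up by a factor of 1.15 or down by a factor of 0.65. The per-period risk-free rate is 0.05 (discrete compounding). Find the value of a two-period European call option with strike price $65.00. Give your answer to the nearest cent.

$12.17

Risk-neutral probability p = (1 + 0.05 − 0.65)/(1.15 − 0.65) = 0.4000/0.5000 = 0.8000
Terminal stock prices: S_uu = 85.96, S_ud = 48.59, S_dd = 27.46
Terminal payoffs (S − K): max(20.96, 0) = 20.96, max(-16.41, 0) = 0, max(-37.54, 0) = 0
Node u (S = 74.75): V_u = 1/1.05·[0.8000·20.9625 + 0.2000·0.0000] = 15.9714
Node d (S = 42.25): V_d = 1/1.05·[0.8000·0.0000 + 0.2000·0.0000] = 0.0000
Node 0 (S = 65): V_0 = 1/1.05·[0.8000·15.9714 + 0.2000·0.0000] = 12.1687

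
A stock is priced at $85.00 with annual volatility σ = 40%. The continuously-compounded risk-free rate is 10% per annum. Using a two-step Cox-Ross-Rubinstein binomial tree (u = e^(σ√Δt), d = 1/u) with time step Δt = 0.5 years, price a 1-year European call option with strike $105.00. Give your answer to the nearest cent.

$10.89

CRR parameters: u = e^(σ√Δt) = e^(0.4·√0.5) = 1.3269, d = 1/u = 0.7536
Per-period rate: rΔt = 0.1·0.5 = 0.05, so R = e^0.05 = 1.0513
Risk-neutral probability p = (e^0.05 − 0.7536)/(1.3269 − 0.7536) = 0.2976/0.5733 = 0.5192
Terminal stock prices: S_uu = 149.7, S_ud = 85, S_dd = 48.28
Terminal payoffs (S − K): max(44.66, 0) = 44.66, max(-20, 0) = 0, max(-56.72, 0) = 0
Node u (S = 112.8): V_u = e^(−0.05)·[0.5192·44.6556 + 0.4808·0.0000] = 22.0542
Node d (S = 64.06): V_d = e^(−0.05)·[0.5192·0.0000 + 0.4808·0.0000] = 0.0000
Node 0 (S = 85): V_0 = e^(−0.05)·[0.5192·22.0542 + 0.4808·0.0000] = 10.8920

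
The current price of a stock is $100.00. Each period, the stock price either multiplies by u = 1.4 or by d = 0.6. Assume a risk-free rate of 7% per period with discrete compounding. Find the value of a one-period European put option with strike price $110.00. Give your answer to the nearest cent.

$19.28

Risk-neutral probability p = (1 + 0.07 − 0.6)/(1.4 − 0.6) = 0.4700/0.8000 = 0.5875
Terminal stock prices: S_u = 140, S_d = 60
Terminal payoffs (K − S): max(-30, 0) = 0, max(50, 0) = 50
Node 0 (S = 100): V_0 = 1/1.07·[0.5875·0.0000 + 0.4125·50.0000] = 19.2757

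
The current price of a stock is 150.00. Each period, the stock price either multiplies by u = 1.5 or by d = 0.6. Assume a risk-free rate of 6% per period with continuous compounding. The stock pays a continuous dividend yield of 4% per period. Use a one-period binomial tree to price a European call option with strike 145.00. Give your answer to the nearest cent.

Per-period risk-free factor R = e^0.06 = 1.0618; dividend-adjusted growth = e^(0.06−0.04) = 1.0202.
Risk-neutral probability p = (1.0202 − 0.6)/(1.5 − 0.6) = 0.4202/0.9000 = 0.4669
Terminal stock prices: S_u = 225, S_d = 90
Terminal payoffs (S − K): max(80, 0) = 80, max(-55, 0) = 0
Node 0 (S = 150): V_0 = e^(−0.06)·[0.4669·80.0000 + 0.5331·0.0000] = 35.1761

35.18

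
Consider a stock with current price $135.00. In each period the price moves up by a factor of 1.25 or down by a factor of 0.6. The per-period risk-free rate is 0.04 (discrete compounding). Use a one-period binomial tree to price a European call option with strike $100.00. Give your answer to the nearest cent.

$44.75

Risk-neutral probability p = (1 + 0.04 − 0.6)/(1.25 − 0.6) = 0.4400/0.6500 = 0.6769
Terminal stock prices: S_u = 168.8, S_d = 81
Terminal payoffs (S − K): max(68.75, 0) = 68.75, max(-19, 0) = 0
Node 0 (S = 135): V_0 = 1/1.04·[0.6769·68.7500 + 0.3231·0.0000] = 44.7485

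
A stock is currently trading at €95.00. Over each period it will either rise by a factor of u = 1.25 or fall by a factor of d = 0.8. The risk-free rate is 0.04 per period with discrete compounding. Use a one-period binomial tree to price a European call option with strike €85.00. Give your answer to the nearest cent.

€17.31

Risk-neutral probability p = (1 + 0.04 − 0.8)/(1.25 − 0.8) = 0.2400/0.4500 = 0.5333
Terminal stock prices: S_u = 118.8, S_d = 76
Terminal payoffs (S − K): max(33.75, 0) = 33.75, max(-9, 0) = 0
Node 0 (S = 95): V_0 = 1/1.04·[0.5333·33.7500 + 0.4667·0.0000] = 17.3077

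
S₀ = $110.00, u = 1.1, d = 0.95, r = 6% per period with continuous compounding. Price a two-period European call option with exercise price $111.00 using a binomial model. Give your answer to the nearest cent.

$12.22

Risk-neutral probability p = (e^0.06 − 0.95)/(1.1 − 0.95) = 0.1118/0.1500 = 0.7456
Terminal stock prices: S_uu = 133.1, S_ud = 115, S_dd = 99.27
Terminal payoffs (S − K): max(22.1, 0) = 22.1, max(3.95, 0) = 3.95, max(-11.73, 0) = 0
Node u (S = 121): V_u = e^(−0.06)·[0.7456·22.1000 + 0.2544·3.9500] = 16.4641
Node d (S = 104.5): V_d = e^(−0.06)·[0.7456·3.9500 + 0.2544·0.0000] = 2.7735
Node 0 (S = 110): V_0 = e^(−0.06)·[0.7456·16.4641 + 0.2544·2.7735] = 12.2250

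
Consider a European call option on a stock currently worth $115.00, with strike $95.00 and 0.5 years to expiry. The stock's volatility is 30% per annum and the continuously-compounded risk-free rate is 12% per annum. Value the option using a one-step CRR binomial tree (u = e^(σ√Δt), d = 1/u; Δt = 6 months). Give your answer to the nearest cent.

$26.29

CRR parameters: u = e^(σ√Δt) = e^(0.3·√0.5) = 1.2363, d = 1/u = 0.8089
Per-period rate: rΔt = 0.12·0.5 = 0.06, so R = e^0.06 = 1.0618
Risk-neutral probability p = (e^0.06 − 0.8089)/(1.2363 − 0.8089) = 0.2530/0.4275 = 0.5918
Terminal stock prices: S_u = 142.2, S_d = 93.02
Terminal payoffs (S − K): max(47.18, 0) = 47.18, max(-1.981, 0) = 0
Node 0 (S = 115): V_0 = e^(−0.06)·[0.5918·47.1758 + 0.4082·0.0000] = 26.2940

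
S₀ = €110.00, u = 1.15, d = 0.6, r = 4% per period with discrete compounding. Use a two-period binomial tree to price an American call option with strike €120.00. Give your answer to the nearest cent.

Risk-neutral probability p = (1 + 0.04 − 0.6)/(1.15 − 0.6) = 0.4400/0.5500 = 0.8000
Terminal stock prices: S_uu = 145.5, S_ud = 75.9, S_dd = 39.6
Terminal payoffs (S − K): max(25.47, 0) = 25.47, max(-44.1, 0) = 0, max(-80.4, 0) = 0
Node u (S = 126.5): continuation = 1/1.04·[0.8000·25.4750 + 0.2000·0.0000] = 19.5962; exercise value = 6.5000 ≤ continuation, so V_u = 19.5962
Node d (S = 66): continuation = 1/1.04·[0.8000·0.0000 + 0.2000·0.0000] = 0.0000; exercise value = 0.0000 ≤ continuation, so V_d = 0.0000
Node 0 (S = 110): continuation = 1/1.04·[0.8000·19.5962 + 0.2000·0.0000] = 15.0740; exercise value = 0.0000 ≤ continuation, so V_0 = 15.0740

€15.07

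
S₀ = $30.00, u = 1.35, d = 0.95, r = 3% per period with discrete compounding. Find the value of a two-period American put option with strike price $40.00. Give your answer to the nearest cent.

$10.00

Risk-neutral probability p = (1 + 0.03 − 0.95)/(1.35 − 0.95) = 0.0800/0.4000 = 0.2000
Terminal stock prices: S_uu = 54.68, S_ud = 38.48, S_dd = 27.07
Terminal payoffs (K − S): max(-14.68, 0) = 0, max(1.525, 0) = 1.525, max(12.93, 0) = 12.93
Node u (S = 40.5): continuation = 1/1.03·[0.2000·0.0000 + 0.8000·1.5250] = 1.1845; exercise value = 0.0000 ≤ continuation, so V_u = 1.1845
Node d (S = 28.5): continuation = 1/1.03·[0.2000·1.5250 + 0.8000·12.9250] = 10.3350; exercise value = 11.5000 > continuation, so V_d = 11.5000 (exercise)
Node 0 (S = 30): continuation = 1/1.03·[0.2000·1.1845 + 0.8000·11.5000] = 9.1620; exercise value = 10.0000 > continuation, so V_0 = 10.0000 (exercise)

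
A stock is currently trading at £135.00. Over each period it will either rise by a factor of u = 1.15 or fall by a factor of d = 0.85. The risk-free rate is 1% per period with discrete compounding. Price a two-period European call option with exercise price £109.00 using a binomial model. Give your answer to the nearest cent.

£30.59

Risk-neutral probability p = (1 + 0.01 − 0.85)/(1.15 − 0.85) = 0.1600/0.3000 = 0.5333
Terminal stock prices: S_uu = 178.5, S_ud = 132, S_dd = 97.54
Terminal payoffs (S − K): max(69.54, 0) = 69.54, max(22.96, 0) = 22.96, max(-11.46, 0) = 0
Node u (S = 155.2): V_u = 1/1.01·[0.5333·69.5375 + 0.4667·22.9625] = 47.3292
Node d (S = 114.8): V_d = 1/1.01·[0.5333·22.9625 + 0.4667·0.0000] = 12.1254
Node 0 (S = 135): V_0 = 1/1.01·[0.5333·47.3292 + 0.4667·12.1254] = 30.5948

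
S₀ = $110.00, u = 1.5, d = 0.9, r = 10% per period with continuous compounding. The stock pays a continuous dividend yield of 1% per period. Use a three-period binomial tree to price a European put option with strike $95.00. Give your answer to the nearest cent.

Per-period risk-free factor R = e^0.1 = 1.1052; dividend-adjusted growth = e^(0.1−0.01) = 1.0942.
Risk-neutral probability p = (1.0942 − 0.9)/(1.5 − 0.9) = 0.1942/0.6000 = 0.3236
Terminal stock prices: S_uuu = 371.2, S_uud = 222.8, S_udd = 133.7, S_ddd = 80.19
Terminal payoffs (K − S): max(-276.2, 0) = 0, max(-127.8, 0) = 0, max(-38.65, 0) = 0, max(14.81, 0) = 14.81
Node uu (S = 247.5): V_uu = e^(−0.1)·[0.3236·0.0000 + 0.6764·0.0000] = 0.0000
Node ud (S = 148.5): V_ud = e^(−0.1)·[0.3236·0.0000 + 0.6764·0.0000] = 0.0000
Node dd (S = 89.1): V_dd = e^(−0.1)·[0.3236·0.0000 + 0.6764·14.8100] = 9.0639
Node u (S = 165): V_u = e^(−0.1)·[0.3236·0.0000 + 0.6764·0.0000] = 0.0000
Node d (S = 99): V_d = e^(−0.1)·[0.3236·0.0000 + 0.6764·9.0639] = 5.5472
Node 0 (S = 110): V_0 = e^(−0.1)·[0.3236·0.0000 + 0.6764·5.5472] = 3.3949

$3.39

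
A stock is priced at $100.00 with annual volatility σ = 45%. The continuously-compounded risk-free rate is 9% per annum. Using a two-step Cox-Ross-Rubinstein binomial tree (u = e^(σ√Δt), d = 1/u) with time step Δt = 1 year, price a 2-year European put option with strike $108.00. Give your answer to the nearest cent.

$17.94

CRR parameters: u = e^(σ√Δt) = e^(0.45·√1) = 1.5683, d = 1/u = 0.6376
Per-period rate: rΔt = 0.09·1 = 0.09, so R = e^0.09 = 1.0942
Risk-neutral probability p = (e^0.09 − 0.6376)/(1.5683 − 0.6376) = 0.4565/0.9307 = 0.4905
Terminal stock prices: S_uu = 246, S_ud = 100, S_dd = 40.66
Terminal payoffs (K − S): max(-138, 0) = 0, max(8, 0) = 8, max(67.34, 0) = 67.34
Node u (S = 156.8): V_u = e^(−0.09)·[0.4905·0.0000 + 0.5095·8.0000] = 3.7248
Node d (S = 63.76): V_d = e^(−0.09)·[0.4905·8.0000 + 0.5095·67.3430] = 34.9418
Node 0 (S = 100): V_0 = e^(−0.09)·[0.4905·3.7248 + 0.5095·34.9418] = 17.9389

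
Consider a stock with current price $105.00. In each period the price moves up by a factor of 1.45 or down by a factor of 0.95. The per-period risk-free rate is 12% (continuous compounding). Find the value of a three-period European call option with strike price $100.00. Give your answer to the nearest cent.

$37.10

Risk-neutral probability p = (e^0.12 − 0.95)/(1.45 − 0.95) = 0.1775/0.5000 = 0.3550
Terminal stock prices: S_uuu = 320.1, S_uud = 209.7, S_udd = 137.4, S_ddd = 90.02
Terminal payoffs (S − K): max(220.1, 0) = 220.1, max(109.7, 0) = 109.7, max(37.41, 0) = 37.41, max(-9.976, 0) = 0
Node uu (S = 220.8): V_uu = e^(−0.12)·[0.3550·220.1056 + 0.6450·109.7244] = 132.0705
Node ud (S = 144.6): V_ud = e^(−0.12)·[0.3550·109.7244 + 0.6450·37.4056] = 55.9455
Node dd (S = 94.76): V_dd = e^(−0.12)·[0.3550·37.4056 + 0.6450·0.0000] = 11.7772
Node u (S = 152.2): V_u = e^(−0.12)·[0.3550·132.0705 + 0.6450·55.9455] = 73.5872
Node d (S = 99.75): V_d = e^(−0.12)·[0.3550·55.9455 + 0.6450·11.7772] = 24.3519
Node 0 (S = 105): V_0 = e^(−0.12)·[0.3550·73.5872 + 0.6450·24.3519] = 37.1000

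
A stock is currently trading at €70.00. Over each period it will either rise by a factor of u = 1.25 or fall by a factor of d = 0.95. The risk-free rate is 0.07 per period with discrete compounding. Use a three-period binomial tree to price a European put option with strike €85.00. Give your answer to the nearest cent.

Risk-neutral probability p = (1 + 0.07 − 0.95)/(1.25 − 0.95) = 0.1200/0.3000 = 0.4000
Terminal stock prices: S_uuu = 136.7, S_uud = 103.9, S_udd = 78.97, S_ddd = 60.02
Terminal payoffs (K − S): max(-51.72, 0) = 0, max(-18.91, 0) = 0, max(6.031, 0) = 6.031, max(24.98, 0) = 24.98
Node uu (S = 109.4): V_uu = 1/1.07·[0.4000·0.0000 + 0.6000·0.0000] = 0.0000
Node ud (S = 83.12): V_ud = 1/1.07·[0.4000·0.0000 + 0.6000·6.0312] = 3.3820
Node dd (S = 63.17): V_dd = 1/1.07·[0.4000·6.0312 + 0.6000·24.9838] = 16.2643
Node u (S = 87.5): V_u = 1/1.07·[0.4000·0.0000 + 0.6000·3.3820] = 1.8965
Node d (S = 66.5): V_d = 1/1.07·[0.4000·3.3820 + 0.6000·16.2643] = 10.3844
Node 0 (S = 70): V_0 = 1/1.07·[0.4000·1.8965 + 0.6000·10.3844] = 6.5320

€6.53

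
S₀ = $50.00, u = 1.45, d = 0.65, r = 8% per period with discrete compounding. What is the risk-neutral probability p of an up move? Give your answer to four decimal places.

Risk-neutral probability p = (1 + 0.08 − 0.65)/(1.45 − 0.65) = 0.4300/0.8000 = 0.5375

p = 0.5375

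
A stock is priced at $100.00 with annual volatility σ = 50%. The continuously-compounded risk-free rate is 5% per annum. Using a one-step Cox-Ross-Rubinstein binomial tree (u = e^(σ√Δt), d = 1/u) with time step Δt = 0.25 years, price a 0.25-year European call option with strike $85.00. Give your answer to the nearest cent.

CRR parameters: u = e^(σ√Δt) = e^(0.5·√0.25) = 1.2840, d = 1/u = 0.7788
Per-period rate: rΔt = 0.05·0.25 = 0.0125, so R = e^0.0125 = 1.0126
Risk-neutral probability p = (e^0.0125 − 0.7788)/(1.2840 − 0.7788) = 0.2338/0.5052 = 0.4627
Terminal stock prices: S_u = 128.4, S_d = 77.88
Terminal payoffs (S − K): max(43.4, 0) = 43.4, max(-7.12, 0) = 0
Node 0 (S = 100): V_0 = e^(−0.0125)·[0.4627·43.4025 + 0.5373·0.0000] = 19.8338

$19.83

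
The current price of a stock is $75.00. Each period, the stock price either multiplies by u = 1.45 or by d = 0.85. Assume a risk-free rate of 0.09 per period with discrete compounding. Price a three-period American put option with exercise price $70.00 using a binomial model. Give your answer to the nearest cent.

$4.79

Risk-neutral probability p = (1 + 0.09 − 0.85)/(1.45 − 0.85) = 0.2400/0.6000 = 0.4000
Terminal stock prices: S_uuu = 228.6, S_uud = 134, S_udd = 78.57, S_ddd = 46.06
Terminal payoffs (K − S): max(-158.6, 0) = 0, max(-64.03, 0) = 0, max(-8.572, 0) = 0, max(23.94, 0) = 23.94
Node uu (S = 157.7): continuation = 1/1.09·[0.4000·0.0000 + 0.6000·0.0000] = 0.0000; exercise value = 0.0000 ≤ continuation, so V_uu = 0.0000
Node ud (S = 92.44): continuation = 1/1.09·[0.4000·0.0000 + 0.6000·0.0000] = 0.0000; exercise value = 0.0000 ≤ continuation, so V_ud = 0.0000
Node dd (S = 54.19): continuation = 1/1.09·[0.4000·0.0000 + 0.6000·23.9406] = 13.1783; exercise value = 15.8125 > continuation, so V_dd = 15.8125 (exercise)
Node u (S = 108.8): continuation = 1/1.09·[0.4000·0.0000 + 0.6000·0.0000] = 0.0000; exercise value = 0.0000 ≤ continuation, so V_u = 0.0000
Node d (S = 63.75): continuation = 1/1.09·[0.4000·0.0000 + 0.6000·15.8125] = 8.7041; exercise value = 6.2500 ≤ continuation, so V_d = 8.7041
Node 0 (S = 75): continuation = 1/1.09·[0.4000·0.0000 + 0.6000·8.7041] = 4.7913; exercise value = 0.0000 ≤ continuation, so V_0 = 4.7913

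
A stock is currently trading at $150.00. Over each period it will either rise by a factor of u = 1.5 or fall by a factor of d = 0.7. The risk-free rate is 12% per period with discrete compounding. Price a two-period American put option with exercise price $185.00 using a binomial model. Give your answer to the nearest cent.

Risk-neutral probability p = (1 + 0.12 − 0.7)/(1.5 − 0.7) = 0.4200/0.8000 = 0.5250
Terminal stock prices: S_uu = 337.5, S_ud = 157.5, S_dd = 73.5
Terminal payoffs (K − S): max(-152.5, 0) = 0, max(27.5, 0) = 27.5, max(111.5, 0) = 111.5
Node u (S = 225): continuation = 1/1.12·[0.5250·0.0000 + 0.4750·27.5000] = 11.6629; exercise value = 0.0000 ≤ continuation, so V_u = 11.6629
Node d (S = 105): continuation = 1/1.12·[0.5250·27.5000 + 0.4750·111.5000] = 60.1786; exercise value = 80.0000 > continuation, so V_d = 80.0000 (exercise)
Node 0 (S = 150): continuation = 1/1.12·[0.5250·11.6629 + 0.4750·80.0000] = 39.3956; exercise value = 35.0000 ≤ continuation, so V_0 = 39.3956

$39.40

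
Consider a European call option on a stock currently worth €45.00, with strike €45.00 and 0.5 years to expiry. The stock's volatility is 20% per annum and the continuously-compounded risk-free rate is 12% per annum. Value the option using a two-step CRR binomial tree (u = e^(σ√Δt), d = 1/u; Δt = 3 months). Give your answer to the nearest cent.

€3.69

CRR parameters: u = e^(σ√Δt) = e^(0.2·√0.25) = 1.1052, d = 1/u = 0.9048
Per-period rate: rΔt = 0.12·0.25 = 0.03, so R = e^0.03 = 1.0305
Risk-neutral probability p = (e^0.03 − 0.9048)/(1.1052 − 0.9048) = 0.1256/0.2003 = 0.6270
Terminal stock prices: S_uu = 54.96, S_ud = 45, S_dd = 36.84
Terminal payoffs (S − K): max(9.963, 0) = 9.963, max(0, 0) = 0, max(-8.157, 0) = 0
Node u (S = 49.73): V_u = e^(−0.03)·[0.6270·9.9631 + 0.3730·0.0000] = 6.0626
Node d (S = 40.72): V_d = e^(−0.03)·[0.6270·0.0000 + 0.3730·0.0000] = 0.0000
Node 0 (S = 45): V_0 = e^(−0.03)·[0.6270·6.0626 + 0.3730·0.0000] = 3.6892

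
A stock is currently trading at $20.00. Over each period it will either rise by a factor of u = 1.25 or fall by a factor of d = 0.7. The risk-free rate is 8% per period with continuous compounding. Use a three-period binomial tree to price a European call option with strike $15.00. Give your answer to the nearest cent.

Risk-neutral probability p = (e^0.08 − 0.7)/(1.25 − 0.7) = 0.3833/0.5500 = 0.6969
Terminal stock prices: S_uuu = 39.06, S_uud = 21.88, S_udd = 12.25, S_ddd = 6.86
Terminal payoffs (S − K): max(24.06, 0) = 24.06, max(6.875, 0) = 6.875, max(-2.75, 0) = 0, max(-8.14, 0) = 0
Node uu (S = 31.25): V_uu = e^(−0.08)·[0.6969·24.0625 + 0.3031·6.8750] = 17.4033
Node ud (S = 17.5): V_ud = e^(−0.08)·[0.6969·6.8750 + 0.3031·0.0000] = 4.4227
Node dd (S = 9.8): V_dd = e^(−0.08)·[0.6969·0.0000 + 0.3031·0.0000] = 0.0000
Node u (S = 25): V_u = e^(−0.08)·[0.6969·17.4033 + 0.3031·4.4227] = 12.4332
Node d (S = 14): V_d = e^(−0.08)·[0.6969·4.4227 + 0.3031·0.0000] = 2.8452
Node 0 (S = 20): V_0 = e^(−0.08)·[0.6969·12.4332 + 0.3031·2.8452] = 8.7944

$8.79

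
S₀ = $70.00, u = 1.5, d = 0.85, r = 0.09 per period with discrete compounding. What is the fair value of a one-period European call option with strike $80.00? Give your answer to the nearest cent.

Risk-neutral probability p = (1 + 0.09 − 0.85)/(1.5 − 0.85) = 0.2400/0.6500 = 0.3692
Terminal stock prices: S_u = 105, S_d = 59.5
Terminal payoffs (S − K): max(25, 0) = 25, max(-20.5, 0) = 0
Node 0 (S = 70): V_0 = 1/1.09·[0.3692·25.0000 + 0.6308·0.0000] = 8.4686

$8.47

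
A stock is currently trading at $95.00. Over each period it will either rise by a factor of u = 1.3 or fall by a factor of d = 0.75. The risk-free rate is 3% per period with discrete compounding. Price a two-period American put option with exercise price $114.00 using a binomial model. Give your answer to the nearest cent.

Risk-neutral probability p = (1 + 0.03 − 0.75)/(1.3 − 0.75) = 0.2800/0.5500 = 0.5091
Terminal stock prices: S_uu = 160.6, S_ud = 92.62, S_dd = 53.44
Terminal payoffs (K − S): max(-46.55, 0) = 0, max(21.38, 0) = 21.38, max(60.56, 0) = 60.56
Node u (S = 123.5): continuation = 1/1.03·[0.5091·0.0000 + 0.4909·21.3750] = 10.1876; exercise value = 0.0000 ≤ continuation, so V_u = 10.1876
Node d (S = 71.25): continuation = 1/1.03·[0.5091·21.3750 + 0.4909·60.5625] = 39.4296; exercise value = 42.7500 > continuation, so V_d = 42.7500 (exercise)
Node 0 (S = 95): continuation = 1/1.03·[0.5091·10.1876 + 0.4909·42.7500] = 25.4104; exercise value = 19.0000 ≤ continuation, so V_0 = 25.4104

$25.41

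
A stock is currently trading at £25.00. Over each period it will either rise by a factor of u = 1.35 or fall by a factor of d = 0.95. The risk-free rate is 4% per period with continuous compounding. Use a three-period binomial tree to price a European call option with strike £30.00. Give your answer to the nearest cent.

£1.90

Risk-neutral probability p = (e^0.04 − 0.95)/(1.35 − 0.95) = 0.0908/0.4000 = 0.2270
Terminal stock prices: S_uuu = 61.51, S_uud = 43.28, S_udd = 30.46, S_ddd = 21.43
Terminal payoffs (S − K): max(31.51, 0) = 31.51, max(13.28, 0) = 13.28, max(0.4594, 0) = 0.4594, max(-8.566, 0) = 0
Node uu (S = 45.56): V_uu = e^(−0.04)·[0.2270·31.5094 + 0.7730·13.2844] = 16.7388
Node ud (S = 32.06): V_ud = e^(−0.04)·[0.2270·13.2844 + 0.7730·0.4594] = 3.2388
Node dd (S = 22.56): V_dd = e^(−0.04)·[0.2270·0.4594 + 0.7730·0.0000] = 0.1002
Node u (S = 33.75): V_u = e^(−0.04)·[0.2270·16.7388 + 0.7730·3.2388] = 6.0565
Node d (S = 23.75): V_d = e^(−0.04)·[0.2270·3.2388 + 0.7730·0.1002] = 0.7809
Node 0 (S = 25): V_0 = e^(−0.04)·[0.2270·6.0565 + 0.7730·0.7809] = 1.9010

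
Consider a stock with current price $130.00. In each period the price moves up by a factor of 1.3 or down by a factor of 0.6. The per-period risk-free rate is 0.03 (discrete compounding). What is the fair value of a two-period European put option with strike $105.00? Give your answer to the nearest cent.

$9.77

Risk-neutral probability p = (1 + 0.03 − 0.6)/(1.3 − 0.6) = 0.4300/0.7000 = 0.6143
Terminal stock prices: S_uu = 219.7, S_ud = 101.4, S_dd = 46.8
Terminal payoffs (K − S): max(-114.7, 0) = 0, max(3.6, 0) = 3.6, max(58.2, 0) = 58.2
Node u (S = 169): V_u = 1/1.03·[0.6143·0.0000 + 0.3857·3.6000] = 1.3481
Node d (S = 78): V_d = 1/1.03·[0.6143·3.6000 + 0.3857·58.2000] = 23.9417
Node 0 (S = 130): V_0 = 1/1.03·[0.6143·1.3481 + 0.3857·23.9417] = 9.7697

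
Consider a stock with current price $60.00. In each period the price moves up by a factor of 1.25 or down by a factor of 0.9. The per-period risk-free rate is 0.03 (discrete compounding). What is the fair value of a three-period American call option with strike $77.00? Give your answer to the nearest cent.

$3.64

Risk-neutral probability p = (1 + 0.03 − 0.9)/(1.25 − 0.9) = 0.1300/0.3500 = 0.3714
Terminal stock prices: S_uuu = 117.2, S_uud = 84.38, S_udd = 60.75, S_ddd = 43.74
Terminal payoffs (S − K): max(40.19, 0) = 40.19, max(7.375, 0) = 7.375, max(-16.25, 0) = 0, max(-33.26, 0) = 0
Node uu (S = 93.75): continuation = 1/1.03·[0.3714·40.1875 + 0.6286·7.3750] = 18.9927; exercise value = 16.7500 ≤ continuation, so V_uu = 18.9927
Node ud (S = 67.5): continuation = 1/1.03·[0.3714·7.3750 + 0.6286·0.0000] = 2.6595; exercise value = 0.0000 ≤ continuation, so V_ud = 2.6595
Node dd (S = 48.6): continuation = 1/1.03·[0.3714·0.0000 + 0.6286·0.0000] = 0.0000; exercise value = 0.0000 ≤ continuation, so V_dd = 0.0000
Node u (S = 75): continuation = 1/1.03·[0.3714·18.9927 + 0.6286·2.6595] = 8.4720; exercise value = 0.0000 ≤ continuation, so V_u = 8.4720
Node d (S = 54): continuation = 1/1.03·[0.3714·2.6595 + 0.6286·0.0000] = 0.9590; exercise value = 0.0000 ≤ continuation, so V_d = 0.9590
Node 0 (S = 60): continuation = 1/1.03·[0.3714·8.4720 + 0.6286·0.9590] = 3.6403; exercise value = 0.0000 ≤ continuation, so V_0 = 3.6403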